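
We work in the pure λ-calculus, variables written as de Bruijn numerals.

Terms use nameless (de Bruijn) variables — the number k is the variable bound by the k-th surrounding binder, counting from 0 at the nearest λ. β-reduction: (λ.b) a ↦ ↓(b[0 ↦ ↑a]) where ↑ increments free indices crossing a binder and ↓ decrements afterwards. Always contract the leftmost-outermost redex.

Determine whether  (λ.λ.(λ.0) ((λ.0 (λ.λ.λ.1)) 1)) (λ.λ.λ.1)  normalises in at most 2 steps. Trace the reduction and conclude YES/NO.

Answer: NO — after 2 steps the term is λ.(λ.0 (λ.λ.λ.1)) (λ.λ.λ.1), not yet normal

Working:
  start: (λ.λ.(λ.0) ((λ.0 (λ.λ.λ.1)) 1)) (λ.λ.λ.1)
  →1  λ.(λ.0) ((λ.0 (λ.λ.λ.1)) (λ.λ.λ.1))
  →2  λ.(λ.0 (λ.λ.λ.1)) (λ.λ.λ.1)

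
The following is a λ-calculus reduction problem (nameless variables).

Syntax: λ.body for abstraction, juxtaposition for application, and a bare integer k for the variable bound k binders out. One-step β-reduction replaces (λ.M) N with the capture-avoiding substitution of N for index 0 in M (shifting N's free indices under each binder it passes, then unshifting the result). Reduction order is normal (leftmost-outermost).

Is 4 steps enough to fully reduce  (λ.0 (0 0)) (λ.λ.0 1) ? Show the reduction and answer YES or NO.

  start: (λ.0 (0 0)) (λ.λ.0 1)
  step 1: (λ.λ.0 1) ((λ.λ.0 1) (λ.λ.0 1))
  step 2: λ.0 ((λ.λ.0 1) (λ.λ.0 1))
  step 3: λ.0 (λ.0 (λ.λ.0 1))

Answer: YES — reaches normal form λ.0 (λ.0 (λ.λ.0 1)) in 3 ≤ 4 steps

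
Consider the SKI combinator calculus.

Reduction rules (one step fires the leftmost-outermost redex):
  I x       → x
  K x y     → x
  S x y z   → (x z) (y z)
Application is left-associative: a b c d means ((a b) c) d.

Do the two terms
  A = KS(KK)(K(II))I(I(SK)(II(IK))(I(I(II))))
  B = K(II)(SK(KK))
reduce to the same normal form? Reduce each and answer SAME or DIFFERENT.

Term A:
  start: KS(KK)(K(II))I(I(SK)(II(IK))(I(I(II))))
  →1  S(K(II))I(I(SK)(II(IK))(I(I(II))))
  →2  K(II)(I(SK)(II(IK))(I(I(II))))(I(I(SK)(II(IK))(I(I(II)))))
  →3  II(I(I(SK)(II(IK))(I(I(II)))))
  →4  I(I(I(SK)(II(IK))(I(I(II)))))
  →5  I(I(SK)(II(IK))(I(I(II))))
  →6  I(SK)(II(IK))(I(I(II)))
  →7  SK(II(IK))(I(I(II)))
  →8  K(I(I(II)))(II(IK)(I(I(II))))
  →9  I(I(II))
  →10  I(II)
  →11  II
  →12  I

Term B:
  start: K(II)(SK(KK))
  →1  II
  →2  I

Answer: SAME — A ⇓ I, B ⇓ I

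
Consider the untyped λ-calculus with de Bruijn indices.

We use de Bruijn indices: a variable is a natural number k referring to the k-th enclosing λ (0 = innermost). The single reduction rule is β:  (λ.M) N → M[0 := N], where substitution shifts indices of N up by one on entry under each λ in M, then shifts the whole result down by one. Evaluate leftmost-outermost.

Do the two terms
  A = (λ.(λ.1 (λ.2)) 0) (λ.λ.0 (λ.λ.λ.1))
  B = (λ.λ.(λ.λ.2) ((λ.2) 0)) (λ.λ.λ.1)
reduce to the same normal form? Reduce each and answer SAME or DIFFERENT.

Answer: DIFFERENT — A ⇓ λ.0 (λ.λ.λ.1), B ⇓ λ.λ.1

Derivation:
Term A:
  start: (λ.(λ.1 (λ.2)) 0) (λ.λ.0 (λ.λ.λ.1))
  →1  (λ.(λ.λ.0 (λ.λ.λ.1)) (λ.λ.λ.0 (λ.λ.λ.1))) (λ.λ.0 (λ.λ.λ.1))
  →2  (λ.λ.0 (λ.λ.λ.1)) (λ.λ.λ.0 (λ.λ.λ.1))
  →3  λ.0 (λ.λ.λ.1)

Term B:
  start: (λ.λ.(λ.λ.2) ((λ.2) 0)) (λ.λ.λ.1)
  →1  λ.(λ.λ.2) ((λ.λ.λ.λ.1) 0)
  →2  λ.λ.1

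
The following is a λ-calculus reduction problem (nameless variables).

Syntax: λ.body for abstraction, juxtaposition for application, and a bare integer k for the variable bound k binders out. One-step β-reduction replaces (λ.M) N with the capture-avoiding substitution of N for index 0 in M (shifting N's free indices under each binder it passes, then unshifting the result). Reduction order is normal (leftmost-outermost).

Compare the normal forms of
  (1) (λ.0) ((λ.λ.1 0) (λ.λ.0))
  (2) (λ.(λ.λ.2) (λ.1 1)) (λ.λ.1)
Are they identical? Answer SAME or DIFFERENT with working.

Answer: DIFFERENT — A ⇓ λ.λ.0, B ⇓ λ.λ.λ.1

Working:
Term A:
  start: (λ.0) ((λ.λ.1 0) (λ.λ.0))
  step 1: (λ.λ.1 0) (λ.λ.0)
  step 2: λ.(λ.λ.0) 0
  step 3: λ.λ.0

Term B:
  start: (λ.(λ.λ.2) (λ.1 1)) (λ.λ.1)
  step 1: (λ.λ.λ.λ.1) (λ.(λ.λ.1) (λ.λ.1))
  step 2: λ.λ.λ.1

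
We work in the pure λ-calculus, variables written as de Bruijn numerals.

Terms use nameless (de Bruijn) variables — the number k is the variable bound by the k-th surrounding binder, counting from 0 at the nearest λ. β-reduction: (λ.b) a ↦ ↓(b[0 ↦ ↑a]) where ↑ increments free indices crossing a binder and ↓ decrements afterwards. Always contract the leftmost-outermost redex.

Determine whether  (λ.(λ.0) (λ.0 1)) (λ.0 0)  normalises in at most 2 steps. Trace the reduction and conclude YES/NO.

Answer: YES — reaches normal form λ.0 (λ.0 0) in 2 ≤ 2 steps

Derivation:
  start: (λ.(λ.0) (λ.0 1)) (λ.0 0)
  →1  (λ.0) (λ.0 (λ.0 0))
  →2  λ.0 (λ.0 0)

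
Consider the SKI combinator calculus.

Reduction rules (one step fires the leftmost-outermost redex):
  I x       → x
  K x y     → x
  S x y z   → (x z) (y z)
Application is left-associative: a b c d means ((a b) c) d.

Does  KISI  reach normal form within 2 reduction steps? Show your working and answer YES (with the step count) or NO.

Answer: YES — reaches normal form I in 2 ≤ 2 steps

Working:
  start: KISI
  [1] II
  [2] I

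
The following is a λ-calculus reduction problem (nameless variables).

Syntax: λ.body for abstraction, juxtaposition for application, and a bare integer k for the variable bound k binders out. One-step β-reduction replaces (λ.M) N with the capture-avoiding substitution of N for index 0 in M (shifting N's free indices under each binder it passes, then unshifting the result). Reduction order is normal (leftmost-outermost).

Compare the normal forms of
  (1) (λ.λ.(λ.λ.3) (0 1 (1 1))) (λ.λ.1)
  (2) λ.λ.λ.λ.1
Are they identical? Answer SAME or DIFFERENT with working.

Term A:
  start: (λ.λ.(λ.λ.3) (0 1 (1 1))) (λ.λ.1)
  [1] λ.(λ.λ.λ.λ.1) (0 (λ.λ.1) ((λ.λ.1) (λ.λ.1)))
  [2] λ.λ.λ.λ.1

Term B:
  start: λ.λ.λ.λ.1

Answer: SAME — A ⇓ λ.λ.λ.λ.1, B ⇓ λ.λ.λ.λ.1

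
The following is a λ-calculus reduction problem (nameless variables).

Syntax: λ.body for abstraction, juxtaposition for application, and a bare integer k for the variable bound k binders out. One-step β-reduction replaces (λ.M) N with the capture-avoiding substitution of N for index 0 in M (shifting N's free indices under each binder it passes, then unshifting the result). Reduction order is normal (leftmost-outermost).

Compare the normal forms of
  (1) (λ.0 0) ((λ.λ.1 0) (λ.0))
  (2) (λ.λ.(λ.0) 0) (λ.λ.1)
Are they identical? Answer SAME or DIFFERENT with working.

Answer: SAME — A ⇓ λ.0, B ⇓ λ.0

Derivation:
Term A:
  start: (λ.0 0) ((λ.λ.1 0) (λ.0))
  [1] (λ.λ.1 0) (λ.0) ((λ.λ.1 0) (λ.0))
  [2] (λ.(λ.0) 0) ((λ.λ.1 0) (λ.0))
  [3] (λ.0) ((λ.λ.1 0) (λ.0))
  [4] (λ.λ.1 0) (λ.0)
  [5] λ.(λ.0) 0
  [6] λ.0

Term B:
  start: (λ.λ.(λ.0) 0) (λ.λ.1)
  [1] λ.(λ.0) 0
  [2] λ.0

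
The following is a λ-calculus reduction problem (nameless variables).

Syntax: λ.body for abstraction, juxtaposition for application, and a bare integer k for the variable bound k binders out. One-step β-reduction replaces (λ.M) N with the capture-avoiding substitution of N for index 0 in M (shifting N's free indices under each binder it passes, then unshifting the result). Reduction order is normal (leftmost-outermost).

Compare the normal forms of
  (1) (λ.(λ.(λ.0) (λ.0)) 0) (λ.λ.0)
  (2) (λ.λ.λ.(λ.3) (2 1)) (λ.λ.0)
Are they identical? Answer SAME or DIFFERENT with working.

Answer: DIFFERENT — A ⇓ λ.0, B ⇓ λ.λ.λ.λ.0

Derivation:
Term A:
  start: (λ.(λ.(λ.0) (λ.0)) 0) (λ.λ.0)
  [1] (λ.(λ.0) (λ.0)) (λ.λ.0)
  [2] (λ.0) (λ.0)
  [3] λ.0

Term B:
  start: (λ.λ.λ.(λ.3) (2 1)) (λ.λ.0)
  [1] λ.λ.(λ.λ.λ.0) ((λ.λ.0) 1)
  [2] λ.λ.λ.λ.0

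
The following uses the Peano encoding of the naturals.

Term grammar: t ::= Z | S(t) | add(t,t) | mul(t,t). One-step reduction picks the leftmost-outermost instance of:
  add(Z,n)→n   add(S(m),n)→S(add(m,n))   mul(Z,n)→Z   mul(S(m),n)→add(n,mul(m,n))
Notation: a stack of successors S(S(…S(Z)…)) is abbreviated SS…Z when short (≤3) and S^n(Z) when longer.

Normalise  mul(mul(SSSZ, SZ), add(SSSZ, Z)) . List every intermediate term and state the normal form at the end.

Answer: normal form = S^9(Z)  (in 38 steps)

Reduction:
  start: mul(mul(SSSZ, SZ), add(SSSZ, Z))
  step 1: mul(add(SZ, mul(SSZ, SZ)), add(SSSZ, Z))
  step 2: mul(S(add(Z, mul(SSZ, SZ))), add(SSSZ, Z))
  step 3: add(add(SSSZ, Z), mul(add(Z, mul(SSZ, SZ)), add(SSSZ, Z)))
  step 4: add(S(add(SSZ, Z)), mul(add(Z, mul(SSZ, SZ)), add(SSSZ, Z)))
  step 5: S(add(add(SSZ, Z), mul(add(Z, mul(SSZ, SZ)), add(SSSZ, Z))))
  step 6: S(add(S(add(SZ, Z)), mul(add(Z, mul(SSZ, SZ)), add(SSSZ, Z))))
  step 7: S(S(add(add(SZ, Z), mul(add(Z, mul(SSZ, SZ)), add(SSSZ, Z)))))
  step 8: S(S(add(S(add(Z, Z)), mul(add(Z, mul(SSZ, SZ)), add(SSSZ, Z)))))
  step 9: S(S(S(add(add(Z, Z), mul(add(Z, mul(SSZ, SZ)), add(SSSZ, Z))))))
  step 10: S(S(S(add(Z, mul(add(Z, mul(SSZ, SZ)), add(SSSZ, Z))))))
  step 11: S(S(S(mul(add(Z, mul(SSZ, SZ)), add(SSSZ, Z)))))
  step 12: S(S(S(mul(mul(SSZ, SZ), add(SSSZ, Z)))))
  step 13: S(S(S(mul(add(SZ, mul(SZ, SZ)), add(SSSZ, Z)))))
  step 14: S(S(S(mul(S(add(Z, mul(SZ, SZ))), add(SSSZ, Z)))))
  step 15: S(S(S(add(add(SSSZ, Z), mul(add(Z, mul(SZ, SZ)), add(SSSZ, Z))))))
  step 16: S(S(S(add(S(add(SSZ, Z)), mul(add(Z, mul(SZ, SZ)), add(SSSZ, Z))))))
  step 17: S(S(S(S(add(add(SSZ, Z), mul(add(Z, mul(SZ, SZ)), add(SSSZ, Z)))))))
  step 18: S(S(S(S(add(S(add(SZ, Z)), mul(add(Z, mul(SZ, SZ)), add(SSSZ, Z)))))))
  step 19: S(S(S(S(S(add(add(SZ, Z), mul(add(Z, mul(SZ, SZ)), add(SSSZ, Z))))))))
  step 20: S(S(S(S(S(add(S(add(Z, Z)), mul(add(Z, mul(SZ, SZ)), add(SSSZ, Z))))))))
  step 21: S(S(S(S(S(S(add(add(Z, Z), mul(add(Z, mul(SZ, SZ)), add(SSSZ, Z)))))))))
  step 22: S(S(S(S(S(S(add(Z, mul(add(Z, mul(SZ, SZ)), add(SSSZ, Z)))))))))
  step 23: S(S(S(S(S(S(mul(add(Z, mul(SZ, SZ)), add(SSSZ, Z))))))))
  step 24: S(S(S(S(S(S(mul(mul(SZ, SZ), add(SSSZ, Z))))))))
  step 25: S(S(S(S(S(S(mul(add(SZ, mul(Z, SZ)), add(SSSZ, Z))))))))
  step 26: S(S(S(S(S(S(mul(S(add(Z, mul(Z, SZ))), add(SSSZ, Z))))))))
  step 27: S(S(S(S(S(S(add(add(SSSZ, Z), mul(add(Z, mul(Z, SZ)), add(SSSZ, Z)))))))))
  step 28: S(S(S(S(S(S(add(S(add(SSZ, Z)), mul(add(Z, mul(Z, SZ)), add(SSSZ, Z)))))))))
  step 29: S(S(S(S(S(S(S(add(add(SSZ, Z), mul(add(Z, mul(Z, SZ)), add(SSSZ, Z))))))))))
  step 30: S(S(S(S(S(S(S(add(S(add(SZ, Z)), mul(add(Z, mul(Z, SZ)), add(SSSZ, Z))))))))))
  step 31: S(S(S(S(S(S(S(S(add(add(SZ, Z), mul(add(Z, mul(Z, SZ)), add(SSSZ, Z)))))))))))
  step 32: S(S(S(S(S(S(S(S(add(S(add(Z, Z)), mul(add(Z, mul(Z, SZ)), add(SSSZ, Z)))))))))))
  step 33: S(S(S(S(S(S(S(S(S(add(add(Z, Z), mul(add(Z, mul(Z, SZ)), add(SSSZ, Z))))))))))))
  step 34: S(S(S(S(S(S(S(S(S(add(Z, mul(add(Z, mul(Z, SZ)), add(SSSZ, Z))))))))))))
  step 35: S(S(S(S(S(S(S(S(S(mul(add(Z, mul(Z, SZ)), add(SSSZ, Z)))))))))))
  step 36: S(S(S(S(S(S(S(S(S(mul(mul(Z, SZ), add(SSSZ, Z)))))))))))
  step 37: S(S(S(S(S(S(S(S(S(mul(Z, add(SSSZ, Z)))))))))))
  step 38: S^9(Z)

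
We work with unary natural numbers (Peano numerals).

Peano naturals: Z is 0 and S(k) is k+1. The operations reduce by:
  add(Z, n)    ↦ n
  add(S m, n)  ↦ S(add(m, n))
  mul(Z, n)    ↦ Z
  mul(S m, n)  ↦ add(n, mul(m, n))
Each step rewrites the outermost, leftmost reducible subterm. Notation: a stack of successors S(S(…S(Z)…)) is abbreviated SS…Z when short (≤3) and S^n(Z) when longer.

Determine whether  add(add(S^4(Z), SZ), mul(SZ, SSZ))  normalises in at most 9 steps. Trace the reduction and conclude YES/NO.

Answer: NO — after 9 steps the term is S(S(S(S(add(SZ, mul(SZ, SSZ)))))), not yet normal

Working:
  start: add(add(S^4(Z), SZ), mul(SZ, SSZ))
  [1] add(S(add(SSSZ, SZ)), mul(SZ, SSZ))
  [2] S(add(add(SSSZ, SZ), mul(SZ, SSZ)))
  [3] S(add(S(add(SSZ, SZ)), mul(SZ, SSZ)))
  [4] S(S(add(add(SSZ, SZ), mul(SZ, SSZ))))
  [5] S(S(add(S(add(SZ, SZ)), mul(SZ, SSZ))))
  [6] S(S(S(add(add(SZ, SZ), mul(SZ, SSZ)))))
  [7] S(S(S(add(S(add(Z, SZ)), mul(SZ, SSZ)))))
  [8] S(S(S(S(add(add(Z, SZ), mul(SZ, SSZ))))))
  [9] S(S(S(S(add(SZ, mul(SZ, SSZ))))))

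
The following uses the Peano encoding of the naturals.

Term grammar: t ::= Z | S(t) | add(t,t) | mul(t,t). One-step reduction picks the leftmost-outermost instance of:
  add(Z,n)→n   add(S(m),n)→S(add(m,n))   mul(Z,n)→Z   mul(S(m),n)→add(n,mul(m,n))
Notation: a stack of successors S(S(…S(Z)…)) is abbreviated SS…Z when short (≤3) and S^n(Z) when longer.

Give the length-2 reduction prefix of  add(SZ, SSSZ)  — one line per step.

  start: add(SZ, SSSZ)
  step 1: S(add(Z, SSSZ))
  step 2: S^4(Z)

Answer: after 2 steps: S^4(Z)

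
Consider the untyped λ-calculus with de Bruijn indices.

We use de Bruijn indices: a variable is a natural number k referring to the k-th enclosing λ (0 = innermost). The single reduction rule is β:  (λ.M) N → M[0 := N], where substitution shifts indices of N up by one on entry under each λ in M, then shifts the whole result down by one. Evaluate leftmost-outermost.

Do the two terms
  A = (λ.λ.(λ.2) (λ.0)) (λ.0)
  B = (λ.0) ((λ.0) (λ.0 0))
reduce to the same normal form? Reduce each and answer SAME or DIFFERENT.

Term A:
  start: (λ.λ.(λ.2) (λ.0)) (λ.0)
  step 1: λ.(λ.λ.0) (λ.0)
  step 2: λ.λ.0

Term B:
  start: (λ.0) ((λ.0) (λ.0 0))
  step 1: (λ.0) (λ.0 0)
  step 2: λ.0 0

Answer: DIFFERENT — A ⇓ λ.λ.0, B ⇓ λ.0 0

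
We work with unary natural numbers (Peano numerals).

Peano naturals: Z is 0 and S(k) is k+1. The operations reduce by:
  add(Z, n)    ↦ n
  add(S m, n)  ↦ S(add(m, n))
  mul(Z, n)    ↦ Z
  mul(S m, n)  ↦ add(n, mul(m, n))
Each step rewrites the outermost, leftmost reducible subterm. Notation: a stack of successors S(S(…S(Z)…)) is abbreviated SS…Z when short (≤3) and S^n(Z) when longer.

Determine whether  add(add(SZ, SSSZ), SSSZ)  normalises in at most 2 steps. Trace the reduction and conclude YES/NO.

Answer: NO — after 2 steps the term is S(add(add(Z, SSSZ), SSSZ)), not yet normal

Derivation:
  start: add(add(SZ, SSSZ), SSSZ)
  [1] add(S(add(Z, SSSZ)), SSSZ)
  [2] S(add(add(Z, SSSZ), SSSZ))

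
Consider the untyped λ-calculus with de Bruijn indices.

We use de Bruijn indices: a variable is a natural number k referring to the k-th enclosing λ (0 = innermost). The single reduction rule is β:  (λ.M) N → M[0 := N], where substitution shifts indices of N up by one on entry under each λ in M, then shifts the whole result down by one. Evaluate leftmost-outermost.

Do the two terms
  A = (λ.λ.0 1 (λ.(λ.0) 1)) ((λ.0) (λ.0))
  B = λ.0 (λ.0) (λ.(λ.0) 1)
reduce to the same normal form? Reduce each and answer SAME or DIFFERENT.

Answer: SAME — A ⇓ λ.0 (λ.0) (λ.1), B ⇓ λ.0 (λ.0) (λ.1)

Derivation:
Term A:
  start: (λ.λ.0 1 (λ.(λ.0) 1)) ((λ.0) (λ.0))
  step 1: λ.0 ((λ.0) (λ.0)) (λ.(λ.0) 1)
  step 2: λ.0 (λ.0) (λ.(λ.0) 1)
  step 3: λ.0 (λ.0) (λ.1)

Term B:
  start: λ.0 (λ.0) (λ.(λ.0) 1)
  step 1: λ.0 (λ.0) (λ.1)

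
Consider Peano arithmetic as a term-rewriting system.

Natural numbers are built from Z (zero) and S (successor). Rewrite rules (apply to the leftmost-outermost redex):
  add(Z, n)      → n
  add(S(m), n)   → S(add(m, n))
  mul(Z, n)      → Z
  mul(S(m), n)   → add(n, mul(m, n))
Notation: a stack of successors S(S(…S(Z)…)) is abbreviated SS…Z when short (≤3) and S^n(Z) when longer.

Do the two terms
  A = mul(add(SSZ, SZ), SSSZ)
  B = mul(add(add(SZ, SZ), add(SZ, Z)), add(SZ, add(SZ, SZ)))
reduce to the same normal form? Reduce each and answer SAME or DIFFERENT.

Answer: SAME — A ⇓ S^9(Z), B ⇓ S^9(Z)

Reduction:
Term A:
  start: mul(add(SSZ, SZ), SSSZ)
  →1  mul(S(add(SZ, SZ)), SSSZ)
  →2  add(SSSZ, mul(add(SZ, SZ), SSSZ))
  →3  S(add(SSZ, mul(add(SZ, SZ), SSSZ)))
  →4  S(S(add(SZ, mul(add(SZ, SZ), SSSZ))))
  →5  S(S(S(add(Z, mul(add(SZ, SZ), SSSZ)))))
  →6  S(S(S(mul(add(SZ, SZ), SSSZ))))
  →7  S(S(S(mul(S(add(Z, SZ)), SSSZ))))
  →8  S(S(S(add(SSSZ, mul(add(Z, SZ), SSSZ)))))
  →9  S(S(S(S(add(SSZ, mul(add(Z, SZ), SSSZ))))))
  →10  S(S(S(S(S(add(SZ, mul(add(Z, SZ), SSSZ)))))))
  →11  S(S(S(S(S(S(add(Z, mul(add(Z, SZ), SSSZ))))))))
  →12  S(S(S(S(S(S(mul(add(Z, SZ), SSSZ)))))))
  →13  S(S(S(S(S(S(mul(SZ, SSSZ)))))))
  →14  S(S(S(S(S(S(add(SSSZ, mul(Z, SSSZ))))))))
  →15  S(S(S(S(S(S(S(add(SSZ, mul(Z, SSSZ)))))))))
  →16  S(S(S(S(S(S(S(S(add(SZ, mul(Z, SSSZ))))))))))
  →17  S(S(S(S(S(S(S(S(S(add(Z, mul(Z, SSSZ)))))))))))
  →18  S(S(S(S(S(S(S(S(S(mul(Z, SSSZ))))))))))
  →19  S^9(Z)

Term B:
  start: mul(add(add(SZ, SZ), add(SZ, Z)), add(SZ, add(SZ, SZ)))
  →1  mul(add(S(add(Z, SZ)), add(SZ, Z)), add(SZ, add(SZ, SZ)))
  →2  mul(S(add(add(Z, SZ), add(SZ, Z))), add(SZ, add(SZ, SZ)))
  →3  add(add(SZ, add(SZ, SZ)), mul(add(add(Z, SZ), add(SZ, Z)), add(SZ, add(SZ, SZ))))
  →4  add(S(add(Z, add(SZ, SZ))), mul(add(add(Z, SZ), add(SZ, Z)), add(SZ, add(SZ, SZ))))
  →5  S(add(add(Z, add(SZ, SZ)), mul(add(add(Z, SZ), add(SZ, Z)), add(SZ, add(SZ, SZ)))))
  →6  S(add(add(SZ, SZ), mul(add(add(Z, SZ), add(SZ, Z)), add(SZ, add(SZ, SZ)))))
  →7  S(add(S(add(Z, SZ)), mul(add(add(Z, SZ), add(SZ, Z)), add(SZ, add(SZ, SZ)))))
  →8  S(S(add(add(Z, SZ), mul(add(add(Z, SZ), add(SZ, Z)), add(SZ, add(SZ, SZ))))))
  →9  S(S(add(SZ, mul(add(add(Z, SZ), add(SZ, Z)), add(SZ, add(SZ, SZ))))))
  →10  S(S(S(add(Z, mul(add(add(Z, SZ), add(SZ, Z)), add(SZ, add(SZ, SZ)))))))
  →11  S(S(S(mul(add(add(Z, SZ), add(SZ, Z)), add(SZ, add(SZ, SZ))))))
  →12  S(S(S(mul(add(SZ, add(SZ, Z)), add(SZ, add(SZ, SZ))))))
  →13  S(S(S(mul(S(add(Z, add(SZ, Z))), add(SZ, add(SZ, SZ))))))
  →14  S(S(S(add(add(SZ, add(SZ, SZ)), mul(add(Z, add(SZ, Z)), add(SZ, add(SZ, SZ)))))))
  →15  S(S(S(add(S(add(Z, add(SZ, SZ))), mul(add(Z, add(SZ, Z)), add(SZ, add(SZ, SZ)))))))
  →16  S(S(S(S(add(add(Z, add(SZ, SZ)), mul(add(Z, add(SZ, Z)), add(SZ, add(SZ, SZ))))))))
  →17  S(S(S(S(add(add(SZ, SZ), mul(add(Z, add(SZ, Z)), add(SZ, add(SZ, SZ))))))))
  →18  S(S(S(S(add(S(add(Z, SZ)), mul(add(Z, add(SZ, Z)), add(SZ, add(SZ, SZ))))))))
  →19  S(S(S(S(S(add(add(Z, SZ), mul(add(Z, add(SZ, Z)), add(SZ, add(SZ, SZ)))))))))
  →20  S(S(S(S(S(add(SZ, mul(add(Z, add(SZ, Z)), add(SZ, add(SZ, SZ)))))))))
  →21  S(S(S(S(S(S(add(Z, mul(add(Z, add(SZ, Z)), add(SZ, add(SZ, SZ))))))))))
  →22  S(S(S(S(S(S(mul(add(Z, add(SZ, Z)), add(SZ, add(SZ, SZ)))))))))
  →23  S(S(S(S(S(S(mul(add(SZ, Z), add(SZ, add(SZ, SZ)))))))))
  →24  S(S(S(S(S(S(mul(S(add(Z, Z)), add(SZ, add(SZ, SZ)))))))))
  →25  S(S(S(S(S(S(add(add(SZ, add(SZ, SZ)), mul(add(Z, Z), add(SZ, add(SZ, SZ))))))))))
  →26  S(S(S(S(S(S(add(S(add(Z, add(SZ, SZ))), mul(add(Z, Z), add(SZ, add(SZ, SZ))))))))))
  →27  S(S(S(S(S(S(S(add(add(Z, add(SZ, SZ)), mul(add(Z, Z), add(SZ, add(SZ, SZ)))))))))))
  →28  S(S(S(S(S(S(S(add(add(SZ, SZ), mul(add(Z, Z), add(SZ, add(SZ, SZ)))))))))))
  →29  S(S(S(S(S(S(S(add(S(add(Z, SZ)), mul(add(Z, Z), add(SZ, add(SZ, SZ)))))))))))
  →30  S(S(S(S(S(S(S(S(add(add(Z, SZ), mul(add(Z, Z), add(SZ, add(SZ, SZ))))))))))))
  →31  S(S(S(S(S(S(S(S(add(SZ, mul(add(Z, Z), add(SZ, add(SZ, SZ))))))))))))
  →32  S(S(S(S(S(S(S(S(S(add(Z, mul(add(Z, Z), add(SZ, add(SZ, SZ)))))))))))))
  →33  S(S(S(S(S(S(S(S(S(mul(add(Z, Z), add(SZ, add(SZ, SZ))))))))))))
  →34  S(S(S(S(S(S(S(S(S(mul(Z, add(SZ, add(SZ, SZ))))))))))))
  →35  S^9(Z)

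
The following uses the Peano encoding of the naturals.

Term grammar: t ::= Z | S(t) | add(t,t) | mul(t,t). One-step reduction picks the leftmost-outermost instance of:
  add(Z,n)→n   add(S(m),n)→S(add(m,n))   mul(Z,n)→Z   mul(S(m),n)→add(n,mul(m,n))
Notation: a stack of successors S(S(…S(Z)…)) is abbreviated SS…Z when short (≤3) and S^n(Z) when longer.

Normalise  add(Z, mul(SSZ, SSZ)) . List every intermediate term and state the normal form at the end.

Answer: normal form = S^4(Z)  (in 10 steps)

Derivation:
  start: add(Z, mul(SSZ, SSZ))
  →1  mul(SSZ, SSZ)
  →2  add(SSZ, mul(SZ, SSZ))
  →3  S(add(SZ, mul(SZ, SSZ)))
  →4  S(S(add(Z, mul(SZ, SSZ))))
  →5  S(S(mul(SZ, SSZ)))
  →6  S(S(add(SSZ, mul(Z, SSZ))))
  →7  S(S(S(add(SZ, mul(Z, SSZ)))))
  →8  S(S(S(S(add(Z, mul(Z, SSZ))))))
  →9  S(S(S(S(mul(Z, SSZ)))))
  →10  S^4(Z)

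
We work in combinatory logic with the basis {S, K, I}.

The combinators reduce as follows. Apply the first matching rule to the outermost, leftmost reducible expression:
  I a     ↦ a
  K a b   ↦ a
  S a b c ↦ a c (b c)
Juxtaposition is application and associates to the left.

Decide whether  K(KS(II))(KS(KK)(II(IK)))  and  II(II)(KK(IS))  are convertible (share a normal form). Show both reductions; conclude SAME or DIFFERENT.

Answer: DIFFERENT — A ⇓ S, B ⇓ K

Reduction:
Term A:
  start: K(KS(II))(KS(KK)(II(IK)))
  step 1: KS(II)
  step 2: S

Term B:
  start: II(II)(KK(IS))
  step 1: I(II)(KK(IS))
  step 2: II(KK(IS))
  step 3: I(KK(IS))
  step 4: KK(IS)
  step 5: K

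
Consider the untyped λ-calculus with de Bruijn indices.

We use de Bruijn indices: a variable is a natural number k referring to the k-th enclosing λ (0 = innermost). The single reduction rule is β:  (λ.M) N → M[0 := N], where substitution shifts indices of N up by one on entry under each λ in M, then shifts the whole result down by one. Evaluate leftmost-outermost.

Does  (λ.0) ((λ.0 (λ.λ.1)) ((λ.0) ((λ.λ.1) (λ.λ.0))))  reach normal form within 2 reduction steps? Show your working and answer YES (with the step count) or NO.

  start: (λ.0) ((λ.0 (λ.λ.1)) ((λ.0) ((λ.λ.1) (λ.λ.0))))
  [1] (λ.0 (λ.λ.1)) ((λ.0) ((λ.λ.1) (λ.λ.0)))
  [2] (λ.0) ((λ.λ.1) (λ.λ.0)) (λ.λ.1)

Answer: NO — after 2 steps the term is (λ.0) ((λ.λ.1) (λ.λ.0)) (λ.λ.1), not yet normal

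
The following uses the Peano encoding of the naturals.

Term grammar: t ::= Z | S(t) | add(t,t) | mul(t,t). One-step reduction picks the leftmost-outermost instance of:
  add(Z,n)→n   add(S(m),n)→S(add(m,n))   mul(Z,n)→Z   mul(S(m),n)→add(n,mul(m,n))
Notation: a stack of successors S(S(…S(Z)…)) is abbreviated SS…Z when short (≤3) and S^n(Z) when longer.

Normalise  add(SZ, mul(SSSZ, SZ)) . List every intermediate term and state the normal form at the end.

Answer: normal form = S^4(Z)  (in 12 steps)

Derivation:
  start: add(SZ, mul(SSSZ, SZ))
  [1] S(add(Z, mul(SSSZ, SZ)))
  [2] S(mul(SSSZ, SZ))
  [3] S(add(SZ, mul(SSZ, SZ)))
  [4] S(S(add(Z, mul(SSZ, SZ))))
  [5] S(S(mul(SSZ, SZ)))
  [6] S(S(add(SZ, mul(SZ, SZ))))
  [7] S(S(S(add(Z, mul(SZ, SZ)))))
  [8] S(S(S(mul(SZ, SZ))))
  [9] S(S(S(add(SZ, mul(Z, SZ)))))
  [10] S(S(S(S(add(Z, mul(Z, SZ))))))
  [11] S(S(S(S(mul(Z, SZ)))))
  [12] S^4(Z)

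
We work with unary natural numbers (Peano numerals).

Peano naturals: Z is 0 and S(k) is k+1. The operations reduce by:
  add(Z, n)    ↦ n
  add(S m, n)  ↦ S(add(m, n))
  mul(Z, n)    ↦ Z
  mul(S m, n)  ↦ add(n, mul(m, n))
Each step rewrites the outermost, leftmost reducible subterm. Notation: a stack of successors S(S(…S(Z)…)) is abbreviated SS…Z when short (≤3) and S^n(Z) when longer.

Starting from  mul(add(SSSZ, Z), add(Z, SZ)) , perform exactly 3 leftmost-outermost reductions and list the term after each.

  start: mul(add(SSSZ, Z), add(Z, SZ))
  [1] mul(S(add(SSZ, Z)), add(Z, SZ))
  [2] add(add(Z, SZ), mul(add(SSZ, Z), add(Z, SZ)))
  [3] add(SZ, mul(add(SSZ, Z), add(Z, SZ)))

Answer: after 3 steps: add(SZ, mul(add(SSZ, Z), add(Z, SZ)))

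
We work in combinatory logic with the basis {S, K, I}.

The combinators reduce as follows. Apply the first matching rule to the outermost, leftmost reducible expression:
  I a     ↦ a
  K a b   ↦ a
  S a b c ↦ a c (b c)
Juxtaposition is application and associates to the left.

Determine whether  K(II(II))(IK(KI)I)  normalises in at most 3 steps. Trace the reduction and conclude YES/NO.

Answer: NO — after 3 steps the term is II, not yet normal

Reduction:
  start: K(II(II))(IK(KI)I)
  step 1: II(II)
  step 2: I(II)
  step 3: II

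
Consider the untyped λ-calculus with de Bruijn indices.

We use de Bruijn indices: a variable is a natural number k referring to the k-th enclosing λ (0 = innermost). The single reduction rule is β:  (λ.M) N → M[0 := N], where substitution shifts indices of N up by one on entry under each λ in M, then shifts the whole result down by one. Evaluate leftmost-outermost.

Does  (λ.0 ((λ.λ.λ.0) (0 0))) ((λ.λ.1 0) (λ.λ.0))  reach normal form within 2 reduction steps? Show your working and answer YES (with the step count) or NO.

Answer: NO — after 2 steps the term is (λ.(λ.λ.0) 0) ((λ.λ.λ.0) ((λ.λ.1 0) (λ.λ.0) ((λ.λ.1 0) (λ.λ.0)))), not yet normal

Working:
  start: (λ.0 ((λ.λ.λ.0) (0 0))) ((λ.λ.1 0) (λ.λ.0))
  step 1: (λ.λ.1 0) (λ.λ.0) ((λ.λ.λ.0) ((λ.λ.1 0) (λ.λ.0) ((λ.λ.1 0) (λ.λ.0))))
  step 2: (λ.(λ.λ.0) 0) ((λ.λ.λ.0) ((λ.λ.1 0) (λ.λ.0) ((λ.λ.1 0) (λ.λ.0))))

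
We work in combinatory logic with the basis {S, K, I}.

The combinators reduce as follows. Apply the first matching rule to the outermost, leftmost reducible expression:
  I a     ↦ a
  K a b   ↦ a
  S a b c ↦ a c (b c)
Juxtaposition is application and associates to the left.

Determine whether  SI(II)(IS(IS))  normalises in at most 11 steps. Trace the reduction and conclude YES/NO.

Answer: YES — reaches normal form SS(SS) in 8 ≤ 11 steps

Derivation:
  start: SI(II)(IS(IS))
  [1] I(IS(IS))(II(IS(IS)))
  [2] IS(IS)(II(IS(IS)))
  [3] S(IS)(II(IS(IS)))
  [4] SS(II(IS(IS)))
  [5] SS(I(IS(IS)))
  [6] SS(IS(IS))
  [7] SS(S(IS))
  [8] SS(SS)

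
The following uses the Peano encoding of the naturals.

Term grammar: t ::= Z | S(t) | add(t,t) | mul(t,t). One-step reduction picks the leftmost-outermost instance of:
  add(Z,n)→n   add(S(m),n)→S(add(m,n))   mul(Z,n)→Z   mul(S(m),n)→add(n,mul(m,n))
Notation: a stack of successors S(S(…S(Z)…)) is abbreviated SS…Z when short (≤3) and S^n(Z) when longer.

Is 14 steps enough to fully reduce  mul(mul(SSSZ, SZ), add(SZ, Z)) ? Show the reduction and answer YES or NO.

  start: mul(mul(SSSZ, SZ), add(SZ, Z))
  [1] mul(add(SZ, mul(SSZ, SZ)), add(SZ, Z))
  [2] mul(S(add(Z, mul(SSZ, SZ))), add(SZ, Z))
  [3] add(add(SZ, Z), mul(add(Z, mul(SSZ, SZ)), add(SZ, Z)))
  [4] add(S(add(Z, Z)), mul(add(Z, mul(SSZ, SZ)), add(SZ, Z)))
  [5] S(add(add(Z, Z), mul(add(Z, mul(SSZ, SZ)), add(SZ, Z))))
  [6] S(add(Z, mul(add(Z, mul(SSZ, SZ)), add(SZ, Z))))
  [7] S(mul(add(Z, mul(SSZ, SZ)), add(SZ, Z)))
  [8] S(mul(mul(SSZ, SZ), add(SZ, Z)))
  [9] S(mul(add(SZ, mul(SZ, SZ)), add(SZ, Z)))
  [10] S(mul(S(add(Z, mul(SZ, SZ))), add(SZ, Z)))
  [11] S(add(add(SZ, Z), mul(add(Z, mul(SZ, SZ)), add(SZ, Z))))
  [12] S(add(S(add(Z, Z)), mul(add(Z, mul(SZ, SZ)), add(SZ, Z))))
  [13] S(S(add(add(Z, Z), mul(add(Z, mul(SZ, SZ)), add(SZ, Z)))))
  [14] S(S(add(Z, mul(add(Z, mul(SZ, SZ)), add(SZ, Z)))))

Answer: NO — after 14 steps the term is S(S(add(Z, mul(add(Z, mul(SZ, SZ)), add(SZ, Z))))), not yet normal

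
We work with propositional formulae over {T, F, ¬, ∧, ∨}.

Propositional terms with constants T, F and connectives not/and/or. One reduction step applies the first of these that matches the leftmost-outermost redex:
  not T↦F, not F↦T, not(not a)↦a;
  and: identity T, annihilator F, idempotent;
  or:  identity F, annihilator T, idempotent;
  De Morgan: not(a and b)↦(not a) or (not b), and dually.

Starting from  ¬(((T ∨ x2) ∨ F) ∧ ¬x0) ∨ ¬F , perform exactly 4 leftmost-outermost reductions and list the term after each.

  start: ¬(((T ∨ x2) ∨ F) ∧ ¬x0) ∨ ¬F
  [1] (¬((T ∨ x2) ∨ F) ∨ ¬¬x0) ∨ ¬F
  [2] ((¬(T ∨ x2) ∧ ¬F) ∨ ¬¬x0) ∨ ¬F
  [3] (((¬T ∧ ¬x2) ∧ ¬F) ∨ ¬¬x0) ∨ ¬F
  [4] (((F ∧ ¬x2) ∧ ¬F) ∨ ¬¬x0) ∨ ¬F

Answer: after 4 steps: (((F ∧ ¬x2) ∧ ¬F) ∨ ¬¬x0) ∨ ¬F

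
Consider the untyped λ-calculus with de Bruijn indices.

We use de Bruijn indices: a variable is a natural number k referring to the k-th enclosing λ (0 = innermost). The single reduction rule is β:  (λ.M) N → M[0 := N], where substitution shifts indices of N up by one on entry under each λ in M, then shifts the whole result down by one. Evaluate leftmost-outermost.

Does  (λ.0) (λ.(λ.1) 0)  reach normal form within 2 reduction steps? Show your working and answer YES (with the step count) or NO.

Answer: YES — reaches normal form λ.0 in 2 ≤ 2 steps

Reduction:
  start: (λ.0) (λ.(λ.1) 0)
  [1] λ.(λ.1) 0
  [2] λ.0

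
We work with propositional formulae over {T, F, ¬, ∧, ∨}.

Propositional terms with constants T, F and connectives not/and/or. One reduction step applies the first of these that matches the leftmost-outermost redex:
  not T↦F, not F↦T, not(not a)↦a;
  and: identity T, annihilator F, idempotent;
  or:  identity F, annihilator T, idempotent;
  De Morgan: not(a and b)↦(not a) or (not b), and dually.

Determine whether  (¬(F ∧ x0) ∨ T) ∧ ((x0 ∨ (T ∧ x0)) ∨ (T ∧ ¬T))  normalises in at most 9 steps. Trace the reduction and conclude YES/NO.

  start: (¬(F ∧ x0) ∨ T) ∧ ((x0 ∨ (T ∧ x0)) ∨ (T ∧ ¬T))
  step 1: T ∧ ((x0 ∨ (T ∧ x0)) ∨ (T ∧ ¬T))
  step 2: (x0 ∨ (T ∧ x0)) ∨ (T ∧ ¬T)
  step 3: (x0 ∨ x0) ∨ (T ∧ ¬T)
  step 4: x0 ∨ (T ∧ ¬T)
  step 5: x0 ∨ ¬T
  step 6: x0 ∨ F
  step 7: x0

Answer: YES — reaches normal form x0 in 7 ≤ 9 steps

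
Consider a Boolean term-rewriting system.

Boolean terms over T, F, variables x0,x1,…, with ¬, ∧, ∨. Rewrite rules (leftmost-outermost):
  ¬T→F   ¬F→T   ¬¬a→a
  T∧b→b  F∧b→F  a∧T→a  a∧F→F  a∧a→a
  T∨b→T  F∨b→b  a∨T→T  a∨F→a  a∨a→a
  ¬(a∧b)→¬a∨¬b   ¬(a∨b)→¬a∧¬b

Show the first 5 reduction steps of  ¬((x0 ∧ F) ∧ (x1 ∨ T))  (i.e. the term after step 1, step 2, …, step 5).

Answer: after 5 steps: T

Derivation:
  start: ¬((x0 ∧ F) ∧ (x1 ∨ T))
  →1  ¬(x0 ∧ F) ∨ ¬(x1 ∨ T)
  →2  (¬x0 ∨ ¬F) ∨ ¬(x1 ∨ T)
  →3  (¬x0 ∨ T) ∨ ¬(x1 ∨ T)
  →4  T ∨ ¬(x1 ∨ T)
  →5  T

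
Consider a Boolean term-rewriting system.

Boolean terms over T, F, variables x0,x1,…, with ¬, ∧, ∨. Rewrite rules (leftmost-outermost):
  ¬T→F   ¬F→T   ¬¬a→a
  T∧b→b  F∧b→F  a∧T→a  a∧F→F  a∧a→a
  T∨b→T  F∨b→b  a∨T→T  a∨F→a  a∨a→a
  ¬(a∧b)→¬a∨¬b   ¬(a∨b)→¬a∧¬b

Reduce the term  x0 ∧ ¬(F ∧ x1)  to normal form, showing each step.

  start: x0 ∧ ¬(F ∧ x1)
  →1  x0 ∧ (¬F ∨ ¬x1)
  →2  x0 ∧ (T ∨ ¬x1)
  →3  x0 ∧ T
  →4  x0

Answer: normal form = x0  (in 4 steps)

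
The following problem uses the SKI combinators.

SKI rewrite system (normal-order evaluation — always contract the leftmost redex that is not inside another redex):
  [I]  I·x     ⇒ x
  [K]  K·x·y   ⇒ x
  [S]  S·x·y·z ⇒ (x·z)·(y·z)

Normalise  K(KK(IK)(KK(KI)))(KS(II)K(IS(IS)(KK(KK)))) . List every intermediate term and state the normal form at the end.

  start: K(KK(IK)(KK(KI)))(KS(II)K(IS(IS)(KK(KK))))
  [1] KK(IK)(KK(KI))
  [2] K(KK(KI))
  [3] KK

Answer: normal form = KK  (in 3 steps)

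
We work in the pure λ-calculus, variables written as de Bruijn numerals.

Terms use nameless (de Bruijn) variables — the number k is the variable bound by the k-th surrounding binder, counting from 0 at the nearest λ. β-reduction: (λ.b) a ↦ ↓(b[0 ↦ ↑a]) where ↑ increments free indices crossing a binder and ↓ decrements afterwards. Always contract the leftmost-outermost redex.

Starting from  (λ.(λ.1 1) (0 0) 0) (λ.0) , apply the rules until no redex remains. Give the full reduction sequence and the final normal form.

Answer: normal form = λ.0  (in 4 steps)

Working:
  start: (λ.(λ.1 1) (0 0) 0) (λ.0)
  →1  (λ.(λ.0) (λ.0)) ((λ.0) (λ.0)) (λ.0)
  →2  (λ.0) (λ.0) (λ.0)
  →3  (λ.0) (λ.0)
  →4  λ.0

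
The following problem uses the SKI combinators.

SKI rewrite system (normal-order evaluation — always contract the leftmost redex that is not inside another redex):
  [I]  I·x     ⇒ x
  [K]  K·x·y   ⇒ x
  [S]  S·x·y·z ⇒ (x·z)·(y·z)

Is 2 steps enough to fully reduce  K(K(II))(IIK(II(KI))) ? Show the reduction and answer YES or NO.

Answer: YES — reaches normal form KI in 2 ≤ 2 steps

Working:
  start: K(K(II))(IIK(II(KI)))
  [1] K(II)
  [2] KI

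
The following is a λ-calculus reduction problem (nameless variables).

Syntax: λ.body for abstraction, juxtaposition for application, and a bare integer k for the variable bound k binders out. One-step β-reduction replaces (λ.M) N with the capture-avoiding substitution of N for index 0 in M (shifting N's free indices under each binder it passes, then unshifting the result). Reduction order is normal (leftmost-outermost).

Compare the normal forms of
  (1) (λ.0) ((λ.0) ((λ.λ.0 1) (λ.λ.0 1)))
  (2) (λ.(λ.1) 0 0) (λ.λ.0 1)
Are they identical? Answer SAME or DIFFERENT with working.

Answer: SAME — A ⇓ λ.0 (λ.λ.0 1), B ⇓ λ.0 (λ.λ.0 1)

Reduction:
Term A:
  start: (λ.0) ((λ.0) ((λ.λ.0 1) (λ.λ.0 1)))
  →1  (λ.0) ((λ.λ.0 1) (λ.λ.0 1))
  →2  (λ.λ.0 1) (λ.λ.0 1)
  →3  λ.0 (λ.λ.0 1)

Term B:
  start: (λ.(λ.1) 0 0) (λ.λ.0 1)
  →1  (λ.λ.λ.0 1) (λ.λ.0 1) (λ.λ.0 1)
  →2  (λ.λ.0 1) (λ.λ.0 1)
  →3  λ.0 (λ.λ.0 1)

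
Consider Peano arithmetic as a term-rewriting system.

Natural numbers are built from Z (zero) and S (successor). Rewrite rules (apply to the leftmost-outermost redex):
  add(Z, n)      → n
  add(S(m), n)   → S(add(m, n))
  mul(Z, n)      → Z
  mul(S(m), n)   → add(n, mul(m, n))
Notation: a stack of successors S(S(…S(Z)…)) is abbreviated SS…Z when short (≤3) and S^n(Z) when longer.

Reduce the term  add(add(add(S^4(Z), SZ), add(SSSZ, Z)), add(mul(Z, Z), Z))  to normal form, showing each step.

  start: add(add(add(S^4(Z), SZ), add(SSSZ, Z)), add(mul(Z, Z), Z))
  →1  add(add(S(add(SSSZ, SZ)), add(SSSZ, Z)), add(mul(Z, Z), Z))
  →2  add(S(add(add(SSSZ, SZ), add(SSSZ, Z))), add(mul(Z, Z), Z))
  →3  S(add(add(add(SSSZ, SZ), add(SSSZ, Z)), add(mul(Z, Z), Z)))
  →4  S(add(add(S(add(SSZ, SZ)), add(SSSZ, Z)), add(mul(Z, Z), Z)))
  →5  S(add(S(add(add(SSZ, SZ), add(SSSZ, Z))), add(mul(Z, Z), Z)))
  →6  S(S(add(add(add(SSZ, SZ), add(SSSZ, Z)), add(mul(Z, Z), Z))))
  →7  S(S(add(add(S(add(SZ, SZ)), add(SSSZ, Z)), add(mul(Z, Z), Z))))
  →8  S(S(add(S(add(add(SZ, SZ), add(SSSZ, Z))), add(mul(Z, Z), Z))))
  →9  S(S(S(add(add(add(SZ, SZ), add(SSSZ, Z)), add(mul(Z, Z), Z)))))
  →10  S(S(S(add(add(S(add(Z, SZ)), add(SSSZ, Z)), add(mul(Z, Z), Z)))))
  →11  S(S(S(add(S(add(add(Z, SZ), add(SSSZ, Z))), add(mul(Z, Z), Z)))))
  →12  S(S(S(S(add(add(add(Z, SZ), add(SSSZ, Z)), add(mul(Z, Z), Z))))))
  →13  S(S(S(S(add(add(SZ, add(SSSZ, Z)), add(mul(Z, Z), Z))))))
  →14  S(S(S(S(add(S(add(Z, add(SSSZ, Z))), add(mul(Z, Z), Z))))))
  →15  S(S(S(S(S(add(add(Z, add(SSSZ, Z)), add(mul(Z, Z), Z)))))))
  →16  S(S(S(S(S(add(add(SSSZ, Z), add(mul(Z, Z), Z)))))))
  →17  S(S(S(S(S(add(S(add(SSZ, Z)), add(mul(Z, Z), Z)))))))
  →18  S(S(S(S(S(S(add(add(SSZ, Z), add(mul(Z, Z), Z))))))))
  →19  S(S(S(S(S(S(add(S(add(SZ, Z)), add(mul(Z, Z), Z))))))))
  →20  S(S(S(S(S(S(S(add(add(SZ, Z), add(mul(Z, Z), Z)))))))))
  →21  S(S(S(S(S(S(S(add(S(add(Z, Z)), add(mul(Z, Z), Z)))))))))
  →22  S(S(S(S(S(S(S(S(add(add(Z, Z), add(mul(Z, Z), Z))))))))))
  →23  S(S(S(S(S(S(S(S(add(Z, add(mul(Z, Z), Z))))))))))
  →24  S(S(S(S(S(S(S(S(add(mul(Z, Z), Z)))))))))
  →25  S(S(S(S(S(S(S(S(add(Z, Z)))))))))
  →26  S^8(Z)

Answer: normal form = S^8(Z)  (in 26 steps)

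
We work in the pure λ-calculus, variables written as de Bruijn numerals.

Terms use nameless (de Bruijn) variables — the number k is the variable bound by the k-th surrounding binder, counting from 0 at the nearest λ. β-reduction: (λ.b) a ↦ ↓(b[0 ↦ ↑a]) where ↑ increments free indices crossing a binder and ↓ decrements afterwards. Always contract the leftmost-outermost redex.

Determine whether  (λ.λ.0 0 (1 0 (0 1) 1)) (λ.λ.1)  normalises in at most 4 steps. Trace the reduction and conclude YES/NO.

  start: (λ.λ.0 0 (1 0 (0 1) 1)) (λ.λ.1)
  step 1: λ.0 0 ((λ.λ.1) 0 (0 (λ.λ.1)) (λ.λ.1))
  step 2: λ.0 0 ((λ.1) (0 (λ.λ.1)) (λ.λ.1))
  step 3: λ.0 0 (0 (λ.λ.1))

Answer: YES — reaches normal form λ.0 0 (0 (λ.λ.1)) in 3 ≤ 4 steps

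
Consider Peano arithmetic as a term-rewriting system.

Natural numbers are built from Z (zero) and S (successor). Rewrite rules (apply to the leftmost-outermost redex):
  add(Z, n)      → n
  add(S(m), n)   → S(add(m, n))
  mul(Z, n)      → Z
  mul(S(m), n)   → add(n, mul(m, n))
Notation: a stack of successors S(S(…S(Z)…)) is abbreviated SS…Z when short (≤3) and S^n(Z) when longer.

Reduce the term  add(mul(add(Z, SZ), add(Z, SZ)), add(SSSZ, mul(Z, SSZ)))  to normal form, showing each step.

Answer: normal form = S^4(Z)  (in 13 steps)

Working:
  start: add(mul(add(Z, SZ), add(Z, SZ)), add(SSSZ, mul(Z, SSZ)))
  →1  add(mul(SZ, add(Z, SZ)), add(SSSZ, mul(Z, SSZ)))
  →2  add(add(add(Z, SZ), mul(Z, add(Z, SZ))), add(SSSZ, mul(Z, SSZ)))
  →3  add(add(SZ, mul(Z, add(Z, SZ))), add(SSSZ, mul(Z, SSZ)))
  →4  add(S(add(Z, mul(Z, add(Z, SZ)))), add(SSSZ, mul(Z, SSZ)))
  →5  S(add(add(Z, mul(Z, add(Z, SZ))), add(SSSZ, mul(Z, SSZ))))
  →6  S(add(mul(Z, add(Z, SZ)), add(SSSZ, mul(Z, SSZ))))
  →7  S(add(Z, add(SSSZ, mul(Z, SSZ))))
  →8  S(add(SSSZ, mul(Z, SSZ)))
  →9  S(S(add(SSZ, mul(Z, SSZ))))
  →10  S(S(S(add(SZ, mul(Z, SSZ)))))
  →11  S(S(S(S(add(Z, mul(Z, SSZ))))))
  →12  S(S(S(S(mul(Z, SSZ)))))
  →13  S^4(Z)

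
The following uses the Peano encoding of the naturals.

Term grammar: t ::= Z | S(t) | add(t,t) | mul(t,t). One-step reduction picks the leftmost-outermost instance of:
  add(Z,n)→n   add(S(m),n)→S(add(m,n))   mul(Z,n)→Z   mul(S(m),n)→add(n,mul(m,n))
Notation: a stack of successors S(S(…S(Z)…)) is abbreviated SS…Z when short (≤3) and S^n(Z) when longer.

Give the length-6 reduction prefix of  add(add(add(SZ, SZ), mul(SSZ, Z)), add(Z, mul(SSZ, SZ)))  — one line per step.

  start: add(add(add(SZ, SZ), mul(SSZ, Z)), add(Z, mul(SSZ, SZ)))
  step 1: add(add(S(add(Z, SZ)), mul(SSZ, Z)), add(Z, mul(SSZ, SZ)))
  step 2: add(S(add(add(Z, SZ), mul(SSZ, Z))), add(Z, mul(SSZ, SZ)))
  step 3: S(add(add(add(Z, SZ), mul(SSZ, Z)), add(Z, mul(SSZ, SZ))))
  step 4: S(add(add(SZ, mul(SSZ, Z)), add(Z, mul(SSZ, SZ))))
  step 5: S(add(S(add(Z, mul(SSZ, Z))), add(Z, mul(SSZ, SZ))))
  step 6: S(S(add(add(Z, mul(SSZ, Z)), add(Z, mul(SSZ, SZ)))))

Answer: after 6 steps: S(S(add(add(Z, mul(SSZ, Z)), add(Z, mul(SSZ, SZ)))))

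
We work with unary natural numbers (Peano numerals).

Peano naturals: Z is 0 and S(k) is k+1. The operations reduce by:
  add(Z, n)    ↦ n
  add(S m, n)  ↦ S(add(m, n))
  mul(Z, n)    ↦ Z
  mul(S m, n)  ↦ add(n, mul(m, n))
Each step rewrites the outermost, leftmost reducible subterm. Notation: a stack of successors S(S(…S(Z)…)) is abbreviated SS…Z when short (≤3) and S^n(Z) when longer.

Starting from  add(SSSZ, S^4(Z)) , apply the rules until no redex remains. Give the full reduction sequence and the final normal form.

  start: add(SSSZ, S^4(Z))
  [1] S(add(SSZ, S^4(Z)))
  [2] S(S(add(SZ, S^4(Z))))
  [3] S(S(S(add(Z, S^4(Z)))))
  [4] S^7(Z)

Answer: normal form = S^7(Z)  (in 4 steps)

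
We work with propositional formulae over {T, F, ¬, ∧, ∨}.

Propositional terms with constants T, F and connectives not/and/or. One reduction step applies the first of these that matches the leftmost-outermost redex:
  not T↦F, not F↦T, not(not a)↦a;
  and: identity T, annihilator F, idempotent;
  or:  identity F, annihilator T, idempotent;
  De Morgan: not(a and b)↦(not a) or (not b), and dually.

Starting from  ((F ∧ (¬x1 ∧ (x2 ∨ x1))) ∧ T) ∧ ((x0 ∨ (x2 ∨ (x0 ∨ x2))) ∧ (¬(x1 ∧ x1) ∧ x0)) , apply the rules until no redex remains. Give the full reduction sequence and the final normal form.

Answer: normal form = F  (in 3 steps)

Reduction:
  start: ((F ∧ (¬x1 ∧ (x2 ∨ x1))) ∧ T) ∧ ((x0 ∨ (x2 ∨ (x0 ∨ x2))) ∧ (¬(x1 ∧ x1) ∧ x0))
  step 1: (F ∧ (¬x1 ∧ (x2 ∨ x1))) ∧ ((x0 ∨ (x2 ∨ (x0 ∨ x2))) ∧ (¬(x1 ∧ x1) ∧ x0))
  step 2: F ∧ ((x0 ∨ (x2 ∨ (x0 ∨ x2))) ∧ (¬(x1 ∧ x1) ∧ x0))
  step 3: F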